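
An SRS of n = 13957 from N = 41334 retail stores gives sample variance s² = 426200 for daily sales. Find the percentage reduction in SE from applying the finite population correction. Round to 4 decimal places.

18.6160

f = n/N = 13957/41334 = 0.33766391.
SE_no-fpc = √(s²/n) = 5.5259975; SE_fpc = √((1−f)s²/n) = 4.4972797.
Ratio = √(1−f) = 0.81384034. Reduction = 100·(1 − 0.81384034) = 18.6160%.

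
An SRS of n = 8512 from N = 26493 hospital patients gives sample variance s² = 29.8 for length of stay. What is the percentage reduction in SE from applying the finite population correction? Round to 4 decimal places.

17.6163

f = n/N = 8512/26493 = 0.32129242.
SE_no-fpc = √(s²/n) = 0.05916874; SE_fpc = √((1−f)s²/n) = 0.048745404.
Ratio = √(1−f) = 0.82383711. Reduction = 100·(1 − 0.82383711) = 17.6163%.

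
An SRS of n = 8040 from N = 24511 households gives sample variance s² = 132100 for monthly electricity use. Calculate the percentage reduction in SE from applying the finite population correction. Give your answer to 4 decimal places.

f = n/N = 8040/24511 = 0.32801599.
SE_no-fpc = √(s²/n) = 4.0534366; SE_fpc = √((1−f)s²/n) = 3.3227897.
Ratio = √(1−f) = 0.81974631. Reduction = 100·(1 − 0.81974631) = 18.0254%.

18.0254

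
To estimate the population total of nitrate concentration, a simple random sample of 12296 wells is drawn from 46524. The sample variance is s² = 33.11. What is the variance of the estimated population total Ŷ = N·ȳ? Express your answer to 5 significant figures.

Var(Ŷ) = N²·Var(ȳ) = N²·(1 − n/N)·s²/n.
f = 12296/46524 = 0.26429370; Var(ȳ) = 0.73570630·33.11/12296 = 0.0019810699.
Var(Ŷ) = 46524² · 0.0019810699 = 4.2879913 × 10^6.

4.2880 × 10^6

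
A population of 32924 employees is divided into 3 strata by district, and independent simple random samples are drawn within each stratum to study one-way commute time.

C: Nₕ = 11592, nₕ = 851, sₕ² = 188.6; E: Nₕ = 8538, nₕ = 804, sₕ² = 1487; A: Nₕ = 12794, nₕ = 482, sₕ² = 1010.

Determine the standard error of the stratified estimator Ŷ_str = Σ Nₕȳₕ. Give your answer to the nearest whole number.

21904

Var(Ŷ_str) = Σₕ Nₕ²(1 − fₕ)sₕ²/nₕ.
C: 11592²·(1 − 851/11592)·188.6/851 = 2.7594035 × 10^7.
E: 8538²·(1 − 804/8538)·1487/804 = 1.22128 × 10^8.
A: 12794²·(1 − 482/12794)·1010/482 = 3.3007246 × 10^8.
Sum = 4.797945 × 10^8.
SE = √(4.797945 × 10^8) = 21904.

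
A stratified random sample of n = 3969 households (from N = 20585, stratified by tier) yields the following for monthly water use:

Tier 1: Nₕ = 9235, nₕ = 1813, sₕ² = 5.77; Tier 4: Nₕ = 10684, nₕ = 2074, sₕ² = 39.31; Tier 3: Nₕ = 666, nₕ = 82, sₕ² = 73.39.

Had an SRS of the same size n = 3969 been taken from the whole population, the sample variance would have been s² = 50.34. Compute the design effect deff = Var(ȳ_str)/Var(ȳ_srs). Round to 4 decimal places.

0.5324

Var(ȳ_str) = Σ Wₕ²(1−fₕ)sₕ²/nₕ with Wₕ = Nₕ/20585:
  Tier 1: (9235/20585)²·(1−1813/9235)·5.77/1813 = 5.1479476 × 10^-4
  Tier 4: (10684/20585)²·(1−2074/10684)·39.31/2074 = 0.0041146186
  Tier 3: (666/20585)²·(1−82/666)·73.39/82 = 8.2150152 × 10^-4
  → Var(ȳ_str) = 0.0054509149.
Var(ȳ_srs) = (1 − 3969/20585)·50.34/3969 = 0.010237826.
deff = 0.0054509149 / 0.010237826 = 0.5324.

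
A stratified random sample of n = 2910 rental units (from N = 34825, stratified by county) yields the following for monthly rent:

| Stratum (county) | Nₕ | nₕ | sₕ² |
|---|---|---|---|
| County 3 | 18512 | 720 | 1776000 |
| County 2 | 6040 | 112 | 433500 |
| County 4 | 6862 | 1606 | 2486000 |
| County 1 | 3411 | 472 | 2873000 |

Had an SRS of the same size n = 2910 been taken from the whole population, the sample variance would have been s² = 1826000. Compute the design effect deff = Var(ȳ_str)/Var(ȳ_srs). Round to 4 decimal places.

Var(ȳ_str) = Σ Wₕ²(1−fₕ)sₕ²/nₕ with Wₕ = Nₕ/34825:
  County 3: (18512/34825)²·(1−720/18512)·1776000/720 = 669.89437
  County 2: (6040/34825)²·(1−112/6040)·433500/112 = 114.27046
  County 4: (6862/34825)²·(1−1606/6862)·2486000/1606 = 46.034073
  County 1: (3411/34825)²·(1−472/3411)·2873000/472 = 50.314445
  → Var(ȳ_str) = 880.51335.
Var(ȳ_srs) = (1 − 2910/34825)·1826000/2910 = 575.05781.
deff = 880.51335 / 575.05781 = 1.5312.

1.5312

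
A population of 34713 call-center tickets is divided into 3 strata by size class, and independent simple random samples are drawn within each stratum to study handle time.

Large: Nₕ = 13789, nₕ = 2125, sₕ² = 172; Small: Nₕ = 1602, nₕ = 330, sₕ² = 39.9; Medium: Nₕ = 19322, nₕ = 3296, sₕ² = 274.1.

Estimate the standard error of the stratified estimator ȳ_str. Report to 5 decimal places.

Var(ȳ_str) = Σₕ Wₕ²(1 − fₕ)sₕ²/nₕ with Wₕ = Nₕ/N, N = 34713.
Large: Wₕ = 0.39722870; term = 0.39722870²·(1 − 0.15410835)·172/2125 = 0.010803525.
Small: Wₕ = 0.04614986; term = 0.04614986²·(1 − 0.20599251)·39.9/330 = 2.044675 × 10^-4.
Medium: Wₕ = 0.55662144; term = 0.55662144²·(1 − 0.17058276)·274.1/3296 = 0.021370503.
Sum = 0.032378496.
SE = √(0.032378496) = 0.17994.

0.17994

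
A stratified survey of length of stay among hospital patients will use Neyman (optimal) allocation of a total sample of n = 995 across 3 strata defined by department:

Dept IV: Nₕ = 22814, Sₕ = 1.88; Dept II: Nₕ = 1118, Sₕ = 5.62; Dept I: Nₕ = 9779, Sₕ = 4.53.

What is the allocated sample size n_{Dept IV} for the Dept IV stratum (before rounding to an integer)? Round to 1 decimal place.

456.6

Neyman allocation: nₕ = n·NₕSₕ / Σⱼ NⱼSⱼ.
Σ NⱼSⱼ = 22814·1.88 + 1118·5.62 + 9779·4.53 = 93472.35.
n_{Dept IV} = 995·22814·1.88 / 93472.35 = 456.6.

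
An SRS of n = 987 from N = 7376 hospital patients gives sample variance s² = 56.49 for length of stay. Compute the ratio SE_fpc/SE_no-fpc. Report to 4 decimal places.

f = n/N = 987/7376 = 0.13381236.
SE_no-fpc = √(s²/n) = 0.23923637; SE_fpc = √((1−f)s²/n) = 0.22265538.
Ratio = √(1−f) = 0.93069202.

0.9307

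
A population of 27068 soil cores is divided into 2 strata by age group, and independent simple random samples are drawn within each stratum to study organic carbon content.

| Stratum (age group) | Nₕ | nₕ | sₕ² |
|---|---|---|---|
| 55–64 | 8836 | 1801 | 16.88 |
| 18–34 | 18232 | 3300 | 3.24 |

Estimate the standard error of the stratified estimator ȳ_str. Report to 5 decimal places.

Var(ȳ_str) = Σₕ Wₕ²(1 − fₕ)sₕ²/nₕ with Wₕ = Nₕ/N, N = 27068.
55–64: Wₕ = 0.32643712; term = 0.32643712²·(1 − 0.20382526)·16.88/1801 = 7.9518138 × 10^-4.
18–34: Wₕ = 0.67356288; term = 0.67356288²·(1 − 0.18100044)·3.24/3300 = 3.6481361 × 10^-4.
Sum = 0.001159995.
SE = √(0.001159995) = 0.03406.

0.03406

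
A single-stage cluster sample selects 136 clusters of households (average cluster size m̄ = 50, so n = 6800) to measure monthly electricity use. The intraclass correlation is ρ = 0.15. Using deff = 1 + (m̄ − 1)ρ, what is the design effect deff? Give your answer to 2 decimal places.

deff = 1 + (50 − 1)·0.15 = 1 + 7.35 = 8.35.

8.35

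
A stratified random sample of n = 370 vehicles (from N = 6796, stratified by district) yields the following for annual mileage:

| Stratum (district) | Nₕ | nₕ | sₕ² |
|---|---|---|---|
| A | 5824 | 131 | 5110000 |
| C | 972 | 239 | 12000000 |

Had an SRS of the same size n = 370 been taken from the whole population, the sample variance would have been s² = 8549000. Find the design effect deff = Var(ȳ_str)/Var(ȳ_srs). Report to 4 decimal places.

1.3172

Var(ȳ_str) = Σ Wₕ²(1−fₕ)sₕ²/nₕ with Wₕ = Nₕ/6796:
  A: (5824/6796)²·(1−131/5824)·5110000/131 = 28003.055
  C: (972/6796)²·(1−239/972)·12000000/239 = 774.54534
  → Var(ȳ_str) = 28777.6.
Var(ȳ_srs) = (1 − 370/6796)·8549000/370 = 21847.46.
deff = 28777.6 / 21847.46 = 1.3172.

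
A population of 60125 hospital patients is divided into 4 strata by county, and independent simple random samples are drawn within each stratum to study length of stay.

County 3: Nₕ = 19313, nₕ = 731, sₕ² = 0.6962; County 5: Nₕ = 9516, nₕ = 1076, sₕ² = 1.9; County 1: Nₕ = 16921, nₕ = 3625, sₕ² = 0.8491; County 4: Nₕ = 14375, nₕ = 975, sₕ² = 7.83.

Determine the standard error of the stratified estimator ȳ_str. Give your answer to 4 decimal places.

Var(ȳ_str) = Σₕ Wₕ²(1 − fₕ)sₕ²/nₕ with Wₕ = Nₕ/N, N = 60125.
County 3: Wₕ = 0.32121414; term = 0.32121414²·(1 − 0.03785015)·0.6962/731 = 9.4547197 × 10^-5.
County 5: Wₕ = 0.15827027; term = 0.15827027²·(1 − 0.11307272)·1.9/1076 = 3.9230878 × 10^-5.
County 1: Wₕ = 0.28143035; term = 0.28143035²·(1 − 0.21423084)·0.8491/3625 = 1.4577656 × 10^-5.
County 4: Wₕ = 0.23908524; term = 0.23908524²·(1 − 0.06782609)·7.83/975 = 4.2791708 × 10^-4.
Sum = 5.7627281 × 10^-4.
SE = √(5.7627281 × 10^-4) = 0.0240.

0.0240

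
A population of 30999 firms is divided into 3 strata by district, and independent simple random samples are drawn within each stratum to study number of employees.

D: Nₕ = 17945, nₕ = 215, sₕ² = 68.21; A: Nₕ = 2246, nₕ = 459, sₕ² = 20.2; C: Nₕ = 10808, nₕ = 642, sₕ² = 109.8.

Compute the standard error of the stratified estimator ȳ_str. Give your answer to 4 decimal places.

Var(ȳ_str) = Σₕ Wₕ²(1 − fₕ)sₕ²/nₕ with Wₕ = Nₕ/N, N = 30999.
D: Wₕ = 0.57888964; term = 0.57888964²·(1 − 0.01198105)·68.21/215 = 0.10504283.
A: Wₕ = 0.07245395; term = 0.07245395²·(1 − 0.20436331)·20.2/459 = 1.8381359 × 10^-4.
C: Wₕ = 0.34865641; term = 0.34865641²·(1 − 0.05940044)·109.8/642 = 0.019555431.
Sum = 0.12478207.
SE = √(0.12478207) = 0.3532.

0.3532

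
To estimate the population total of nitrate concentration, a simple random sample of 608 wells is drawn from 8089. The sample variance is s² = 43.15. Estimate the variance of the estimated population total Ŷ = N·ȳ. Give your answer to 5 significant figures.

Var(Ŷ) = N²·Var(ȳ) = N²·(1 − n/N)·s²/n.
f = 608/8089 = 0.07516380; Var(ȳ) = 0.92483620·43.15/608 = 0.06563599.
Var(Ŷ) = 8089² · 0.06563599 = 4.2946889 × 10^6.

4.2947 × 10^6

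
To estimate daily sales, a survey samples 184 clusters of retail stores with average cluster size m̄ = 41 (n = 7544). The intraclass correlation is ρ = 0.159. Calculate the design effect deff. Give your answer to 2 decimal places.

7.36

deff = 1 + (41 − 1)·0.159 = 1 + 6.36 = 7.36.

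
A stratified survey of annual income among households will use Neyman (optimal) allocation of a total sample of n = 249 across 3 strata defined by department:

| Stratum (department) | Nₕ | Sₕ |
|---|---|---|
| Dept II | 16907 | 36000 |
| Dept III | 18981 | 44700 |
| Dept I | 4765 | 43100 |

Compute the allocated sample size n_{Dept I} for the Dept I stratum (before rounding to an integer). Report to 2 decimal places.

Neyman allocation: nₕ = n·NₕSₕ / Σⱼ NⱼSⱼ.
Σ NⱼSⱼ = 16907·36000 + 18981·44700 + 4765·43100 = 1.6624742 × 10^9.
n_{Dept I} = 249·4765·43100 / (1.6624742 × 10^9) = 30.76.

30.76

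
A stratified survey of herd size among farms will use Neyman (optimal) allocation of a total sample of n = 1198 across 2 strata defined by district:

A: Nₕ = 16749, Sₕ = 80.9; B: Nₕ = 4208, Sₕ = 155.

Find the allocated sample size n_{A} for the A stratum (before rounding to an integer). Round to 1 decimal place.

808.7

Neyman allocation: nₕ = n·NₕSₕ / Σⱼ NⱼSⱼ.
Σ NⱼSⱼ = 16749·80.9 + 4208·155 = 2.0072341 × 10^6.
n_{A} = 1198·16749·80.9 / (2.0072341 × 10^6) = 808.7.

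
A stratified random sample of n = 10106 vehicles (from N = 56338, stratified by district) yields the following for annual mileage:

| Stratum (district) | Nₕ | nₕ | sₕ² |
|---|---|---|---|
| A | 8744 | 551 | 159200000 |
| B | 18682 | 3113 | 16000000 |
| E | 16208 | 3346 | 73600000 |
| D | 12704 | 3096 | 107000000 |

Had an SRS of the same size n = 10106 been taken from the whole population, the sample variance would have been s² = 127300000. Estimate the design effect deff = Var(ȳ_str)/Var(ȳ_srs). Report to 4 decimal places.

0.9448

Var(ȳ_str) = Σ Wₕ²(1−fₕ)sₕ²/nₕ with Wₕ = Nₕ/56338:
  A: (8744/56338)²·(1−551/8744)·159200000/551 = 6521.4132
  B: (18682/56338)²·(1−3113/18682)·16000000/3113 = 471.00129
  E: (16208/56338)²·(1−3346/16208)·73600000/3346 = 1444.7309
  D: (12704/56338)²·(1−3096/12704)·107000000/3096 = 1329.0871
  → Var(ȳ_str) = 9766.2325.
Var(ȳ_srs) = (1 − 10106/56338)·127300000/10106 = 10336.901.
deff = 9766.2325 / 10336.901 = 0.9448.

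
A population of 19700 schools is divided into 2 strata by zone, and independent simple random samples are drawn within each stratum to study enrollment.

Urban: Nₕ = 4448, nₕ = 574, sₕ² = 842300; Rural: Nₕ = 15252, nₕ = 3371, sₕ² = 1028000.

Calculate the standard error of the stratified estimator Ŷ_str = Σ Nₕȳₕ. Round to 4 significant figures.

283800

Var(Ŷ_str) = Σₕ Nₕ²(1 − fₕ)sₕ²/nₕ.
Urban: 4448²·(1 − 574/4448)·842300/574 = 2.5285952 × 10^10.
Rural: 15252²·(1 − 3371/15252)·1028000/3371 = 5.5260417 × 10^10.
Sum = 8.0546369 × 10^10.
SE = √(8.0546369 × 10^10) = 283800.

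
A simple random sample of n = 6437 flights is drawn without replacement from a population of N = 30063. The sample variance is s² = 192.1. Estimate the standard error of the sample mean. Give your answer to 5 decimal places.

0.15314

Under SRS without replacement, Var(ȳ) = (1 − f)·s²/n with f = n/N = 6437/30063 = 0.21411702.
Var(ȳ) = (1 − 0.21411702)·192.1/6437 = 0.78588298·0.029843095 = 0.02345318.
SE(ȳ) = √(0.02345318) = 0.15314.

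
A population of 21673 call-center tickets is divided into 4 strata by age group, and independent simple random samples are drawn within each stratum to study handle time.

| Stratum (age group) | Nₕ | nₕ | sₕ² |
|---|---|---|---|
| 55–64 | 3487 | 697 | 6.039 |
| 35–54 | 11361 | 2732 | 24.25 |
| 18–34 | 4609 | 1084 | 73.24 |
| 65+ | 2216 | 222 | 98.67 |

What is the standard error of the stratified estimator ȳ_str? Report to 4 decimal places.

Var(ȳ_str) = Σₕ Wₕ²(1 − fₕ)sₕ²/nₕ with Wₕ = Nₕ/N, N = 21673.
55–64: Wₕ = 0.16089143; term = 0.16089143²·(1 − 0.19988529)·6.039/697 = 1.7945284 × 10^-4.
35–54: Wₕ = 0.52420062; term = 0.52420062²·(1 − 0.24047179)·24.25/2732 = 0.0018525503.
18–34: Wₕ = 0.21266091; term = 0.21266091²·(1 − 0.23519202)·73.24/1084 = 0.002336936.
65+: Wₕ = 0.10224704; term = 0.10224704²·(1 − 0.10018051)·98.67/222 = 0.004181085.
Sum = 0.0085500241.
SE = √(0.0085500241) = 0.0925.

0.0925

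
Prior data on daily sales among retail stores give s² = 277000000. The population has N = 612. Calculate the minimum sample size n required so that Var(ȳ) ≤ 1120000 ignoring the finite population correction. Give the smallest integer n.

248

Without fpc, n₀ = s²/D = 277000000/1120000 = 247.3214.
Rounding up, n = 248.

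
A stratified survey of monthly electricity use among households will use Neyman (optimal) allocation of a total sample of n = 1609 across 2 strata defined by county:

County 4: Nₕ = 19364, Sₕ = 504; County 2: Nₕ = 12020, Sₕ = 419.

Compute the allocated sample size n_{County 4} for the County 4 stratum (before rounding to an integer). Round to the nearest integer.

1061

Neyman allocation: nₕ = n·NₕSₕ / Σⱼ NⱼSⱼ.
Σ NⱼSⱼ = 19364·504 + 12020·419 = 1.4795836 × 10^7.
n_{County 4} = 1609·19364·504 / (1.4795836 × 10^7) = 1061.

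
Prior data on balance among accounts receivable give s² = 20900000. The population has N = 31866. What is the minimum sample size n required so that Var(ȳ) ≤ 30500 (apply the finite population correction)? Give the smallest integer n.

Without fpc, n₀ = s²/D = 20900000/30500 = 685.2459.
With fpc, (1 − n/N)·s²/n ≤ D requires n ≥ n₀/(1 + n₀/N) = 685.2459/(1 + 685.2459/31866) = 670.8206.
Rounding up, n = 671.

671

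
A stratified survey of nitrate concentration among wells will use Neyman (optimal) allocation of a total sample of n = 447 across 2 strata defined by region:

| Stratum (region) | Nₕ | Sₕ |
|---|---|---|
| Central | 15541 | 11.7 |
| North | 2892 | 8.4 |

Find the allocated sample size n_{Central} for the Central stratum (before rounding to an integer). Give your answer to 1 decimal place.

394.3

Neyman allocation: nₕ = n·NₕSₕ / Σⱼ NⱼSⱼ.
Σ NⱼSⱼ = 15541·11.7 + 2892·8.4 = 206122.5.
n_{Central} = 447·15541·11.7 / 206122.5 = 394.3.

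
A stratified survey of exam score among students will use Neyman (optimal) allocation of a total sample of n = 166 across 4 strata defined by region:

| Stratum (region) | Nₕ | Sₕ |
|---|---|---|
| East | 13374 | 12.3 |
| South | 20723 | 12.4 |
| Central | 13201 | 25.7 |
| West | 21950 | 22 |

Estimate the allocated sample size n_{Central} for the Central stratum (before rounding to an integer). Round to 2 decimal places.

Neyman allocation: nₕ = n·NₕSₕ / Σⱼ NⱼSⱼ.
Σ NⱼSⱼ = 13374·12.3 + 20723·12.4 + 13201·25.7 + 21950·22 = 1.2436311 × 10^6.
n_{Central} = 166·13201·25.7 / (1.2436311 × 10^6) = 45.29.

45.29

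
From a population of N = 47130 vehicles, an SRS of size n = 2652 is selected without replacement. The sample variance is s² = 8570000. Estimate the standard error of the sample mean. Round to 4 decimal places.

55.2240

Under SRS without replacement, Var(ȳ) = (1 − f)·s²/n with f = n/N = 2652/47130 = 0.05626989.
Var(ȳ) = (1 − 0.05626989)·8570000/2652 = 0.94373011·3231.5234 = 3049.6859.
SE(ȳ) = √(3049.6859) = 55.2240.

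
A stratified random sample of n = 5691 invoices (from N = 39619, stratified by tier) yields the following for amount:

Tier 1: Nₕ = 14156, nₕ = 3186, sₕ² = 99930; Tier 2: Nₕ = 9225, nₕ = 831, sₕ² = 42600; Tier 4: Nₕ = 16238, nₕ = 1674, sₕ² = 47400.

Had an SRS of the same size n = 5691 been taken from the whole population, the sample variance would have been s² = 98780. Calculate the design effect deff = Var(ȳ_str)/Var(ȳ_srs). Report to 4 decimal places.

0.6659

Var(ȳ_str) = Σ Wₕ²(1−fₕ)sₕ²/nₕ with Wₕ = Nₕ/39619:
  Tier 1: (14156/39619)²·(1−3186/14156)·99930/3186 = 3.1030608
  Tier 2: (9225/39619)²·(1−831/9225)·42600/831 = 2.5289305
  Tier 4: (16238/39619)²·(1−1674/16238)·47400/1674 = 4.2660808
  → Var(ȳ_str) = 9.8980721.
Var(ȳ_srs) = (1 − 5691/39619)·98780/5691 = 14.863983.
deff = 9.8980721 / 14.863983 = 0.6659.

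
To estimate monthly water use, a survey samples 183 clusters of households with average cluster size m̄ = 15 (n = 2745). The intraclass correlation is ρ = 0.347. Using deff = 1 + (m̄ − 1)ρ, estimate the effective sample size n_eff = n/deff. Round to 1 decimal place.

468.6

deff = 1 + (15 − 1)·0.347 = 1 + 4.858 = 5.858.
n_eff = 2745 / 5.858 = 468.6.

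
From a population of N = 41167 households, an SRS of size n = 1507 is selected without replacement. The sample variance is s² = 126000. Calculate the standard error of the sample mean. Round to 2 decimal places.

Under SRS without replacement, Var(ȳ) = (1 − f)·s²/n with f = n/N = 1507/41167 = 0.03660699.
Var(ȳ) = (1 − 0.03660699)·126000/1507 = 0.96339301·83.609821 = 80.549117.
SE(ȳ) = √(80.549117) = 8.97.

8.97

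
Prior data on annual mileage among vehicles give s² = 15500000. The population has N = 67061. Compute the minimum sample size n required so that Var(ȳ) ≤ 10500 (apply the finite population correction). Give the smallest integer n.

1445

Without fpc, n₀ = s²/D = 15500000/10500 = 1476.1905.
With fpc, (1 − n/N)·s²/n ≤ D requires n ≥ n₀/(1 + n₀/N) = 1476.1905/(1 + 1476.1905/67061) = 1444.3955.
Rounding up, n = 1445.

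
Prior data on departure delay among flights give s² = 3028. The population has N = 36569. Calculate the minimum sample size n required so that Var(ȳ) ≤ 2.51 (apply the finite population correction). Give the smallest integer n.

Without fpc, n₀ = s²/D = 3028/2.51 = 1206.3745.
With fpc, (1 − n/N)·s²/n ≤ D requires n ≥ n₀/(1 + n₀/N) = 1206.3745/(1 + 1206.3745/36569) = 1167.8484.
Rounding up, n = 1168.

1168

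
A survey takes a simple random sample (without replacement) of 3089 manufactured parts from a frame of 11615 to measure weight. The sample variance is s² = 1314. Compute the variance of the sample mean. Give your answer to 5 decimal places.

0.31225

Under SRS without replacement, Var(ȳ) = (1 − f)·s²/n with f = n/N = 3089/11615 = 0.26594920.
Var(ȳ) = (1 − 0.26594920)·1314/3089 = 0.73405080·0.42538038 = 0.31225081.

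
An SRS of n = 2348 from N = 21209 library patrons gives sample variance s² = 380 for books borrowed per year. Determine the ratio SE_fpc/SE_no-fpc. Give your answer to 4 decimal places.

0.9430

f = n/N = 2348/21209 = 0.11070772.
SE_no-fpc = √(s²/n) = 0.40229326; SE_fpc = √((1−f)s²/n) = 0.37937177.
Ratio = √(1−f) = 0.94302295.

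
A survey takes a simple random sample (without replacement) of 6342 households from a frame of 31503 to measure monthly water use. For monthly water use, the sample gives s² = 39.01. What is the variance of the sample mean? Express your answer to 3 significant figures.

0.00491

Under SRS without replacement, Var(ȳ) = (1 − f)·s²/n with f = n/N = 6342/31503 = 0.20131416.
Var(ȳ) = (1 − 0.20131416)·39.01/6342 = 0.79868584·0.0061510564 = 0.0049127617.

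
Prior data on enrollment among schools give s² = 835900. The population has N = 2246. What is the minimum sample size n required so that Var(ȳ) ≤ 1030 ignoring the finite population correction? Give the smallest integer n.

812

Without fpc, n₀ = s²/D = 835900/1030 = 811.5534.
Rounding up, n = 812.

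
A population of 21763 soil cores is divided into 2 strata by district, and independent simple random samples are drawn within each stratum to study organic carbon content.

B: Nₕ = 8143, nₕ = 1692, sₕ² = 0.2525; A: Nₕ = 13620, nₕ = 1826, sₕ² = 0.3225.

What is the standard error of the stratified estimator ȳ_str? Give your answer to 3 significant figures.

Var(ȳ_str) = Σₕ Wₕ²(1 − fₕ)sₕ²/nₕ with Wₕ = Nₕ/N, N = 21763.
B: Wₕ = 0.37416716; term = 0.37416716²·(1 − 0.20778583)·0.2525/1692 = 1.6551409 × 10^-5.
A: Wₕ = 0.62583284; term = 0.62583284²·(1 − 0.13406755)·0.3225/1826 = 5.990039 × 10^-5.
Sum = 7.6451799 × 10^-5.
SE = √(7.6451799 × 10^-5) = 0.00874.

0.00874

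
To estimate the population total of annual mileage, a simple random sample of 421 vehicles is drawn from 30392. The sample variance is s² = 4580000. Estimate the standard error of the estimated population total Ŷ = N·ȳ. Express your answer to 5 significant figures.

Var(Ŷ) = N²·Var(ȳ) = N²·(1 − n/N)·s²/n.
f = 421/30392 = 0.01385233; Var(ȳ) = 0.98614767·4580000/421 = 10728.162.
Var(Ŷ) = 30392² · 10728.162 = 9.9093207 × 10^12.
SE(Ŷ) = √(9.9093207 × 10^12) = 3.1479 × 10^6.

3.1479 × 10^6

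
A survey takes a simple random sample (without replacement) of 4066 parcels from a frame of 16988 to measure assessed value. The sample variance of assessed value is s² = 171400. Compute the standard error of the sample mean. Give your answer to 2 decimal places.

5.66

Under SRS without replacement, Var(ȳ) = (1 − f)·s²/n with f = n/N = 4066/16988 = 0.23934542.
Var(ȳ) = (1 − 0.23934542)·171400/4066 = 0.76065458·42.154452 = 32.064977.
SE(ȳ) = √(32.064977) = 5.66.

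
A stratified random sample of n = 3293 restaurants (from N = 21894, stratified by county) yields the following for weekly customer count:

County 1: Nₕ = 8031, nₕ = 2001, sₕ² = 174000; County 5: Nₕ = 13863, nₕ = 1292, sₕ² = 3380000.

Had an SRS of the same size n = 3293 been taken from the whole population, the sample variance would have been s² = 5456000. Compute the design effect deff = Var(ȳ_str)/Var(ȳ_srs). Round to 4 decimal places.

Var(ȳ_str) = Σ Wₕ²(1−fₕ)sₕ²/nₕ with Wₕ = Nₕ/21894:
  County 1: (8031/21894)²·(1−2001/8031)·174000/2001 = 8.7849414
  County 5: (13863/21894)²·(1−1292/13863)·3380000/1292 = 951.11057
  → Var(ȳ_str) = 959.89551.
Var(ȳ_srs) = (1 − 3293/21894)·5456000/3293 = 1407.6472.
deff = 959.89551 / 1407.6472 = 0.6819.

0.6819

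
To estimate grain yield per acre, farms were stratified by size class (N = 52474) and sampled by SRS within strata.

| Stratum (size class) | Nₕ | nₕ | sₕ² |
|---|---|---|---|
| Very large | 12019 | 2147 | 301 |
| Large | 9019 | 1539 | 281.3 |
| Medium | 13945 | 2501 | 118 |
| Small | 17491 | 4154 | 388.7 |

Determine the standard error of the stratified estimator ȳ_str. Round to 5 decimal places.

0.14554

Var(ȳ_str) = Σₕ Wₕ²(1 − fₕ)sₕ²/nₕ with Wₕ = Nₕ/N, N = 52474.
Very large: Wₕ = 0.22904677; term = 0.22904677²·(1 − 0.17863383)·301/2147 = 0.0060411496.
Large: Wₕ = 0.17187560; term = 0.17187560²·(1 − 0.17063976)·281.3/1539 = 0.0044781925.
Medium: Wₕ = 0.26575066; term = 0.26575066²·(1 − 0.17934744)·118/2501 = 0.00273449.
Small: Wₕ = 0.33332698; term = 0.33332698²·(1 − 0.23749357)·388.7/4154 = 0.0079274315.
Sum = 0.021181264.
SE = √(0.021181264) = 0.14554.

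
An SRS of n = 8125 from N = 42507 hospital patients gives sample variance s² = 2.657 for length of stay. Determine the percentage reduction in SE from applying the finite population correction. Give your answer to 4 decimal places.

f = n/N = 8125/42507 = 0.19114499.
SE_no-fpc = √(s²/n) = 0.018083567; SE_fpc = √((1−f)s²/n) = 0.016263703.
Ratio = √(1−f) = 0.89936367. Reduction = 100·(1 − 0.89936367) = 10.0636%.

10.0636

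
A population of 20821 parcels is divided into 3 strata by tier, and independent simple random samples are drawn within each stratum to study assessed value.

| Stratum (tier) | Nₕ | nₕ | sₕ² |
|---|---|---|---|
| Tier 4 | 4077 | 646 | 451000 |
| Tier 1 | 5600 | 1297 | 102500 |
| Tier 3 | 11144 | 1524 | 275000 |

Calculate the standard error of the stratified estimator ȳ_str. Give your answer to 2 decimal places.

8.46

Var(ȳ_str) = Σₕ Wₕ²(1 − fₕ)sₕ²/nₕ with Wₕ = Nₕ/N, N = 20821.
Tier 4: Wₕ = 0.19581192; term = 0.19581192²·(1 − 0.15844984)·451000/646 = 22.526944.
Tier 1: Wₕ = 0.26895922; term = 0.26895922²·(1 − 0.23160714)·102500/1297 = 4.3927865.
Tier 3: Wₕ = 0.53522886; term = 0.53522886²·(1 − 0.13675520)·275000/1524 = 44.623202.
Sum = 71.542933.
SE = √(71.542933) = 8.46.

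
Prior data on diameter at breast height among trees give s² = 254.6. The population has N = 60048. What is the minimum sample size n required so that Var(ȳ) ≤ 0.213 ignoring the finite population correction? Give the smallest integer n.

1196

Without fpc, n₀ = s²/D = 254.6/0.213 = 1195.3052.
Rounding up, n = 1196.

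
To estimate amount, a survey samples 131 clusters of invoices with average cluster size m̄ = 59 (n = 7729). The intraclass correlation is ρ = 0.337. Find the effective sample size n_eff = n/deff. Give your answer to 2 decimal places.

deff = 1 + (59 − 1)·0.337 = 1 + 19.546 = 20.546.
n_eff = 7729 / 20.546 = 376.18.

376.18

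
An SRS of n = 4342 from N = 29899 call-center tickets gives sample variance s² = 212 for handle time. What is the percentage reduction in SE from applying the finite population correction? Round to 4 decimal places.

f = n/N = 4342/29899 = 0.14522225.
SE_no-fpc = √(s²/n) = 0.22096476; SE_fpc = √((1−f)s²/n) = 0.20429118.
Ratio = √(1−f) = 0.92454191. Reduction = 100·(1 − 0.92454191) = 7.5458%.

7.5458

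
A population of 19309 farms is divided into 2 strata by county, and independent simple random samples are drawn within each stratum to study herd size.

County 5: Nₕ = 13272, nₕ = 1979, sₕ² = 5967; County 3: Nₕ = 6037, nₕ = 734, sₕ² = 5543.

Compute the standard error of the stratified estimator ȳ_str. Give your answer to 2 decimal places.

1.36

Var(ȳ_str) = Σₕ Wₕ²(1 − fₕ)sₕ²/nₕ with Wₕ = Nₕ/N, N = 19309.
County 5: Wₕ = 0.68734787; term = 0.68734787²·(1 − 0.14911091)·5967/1979 = 1.2120942.
County 3: Wₕ = 0.31265213; term = 0.31265213²·(1 − 0.12158357)·5543/734 = 0.64844337.
Sum = 1.8605376.
SE = √(1.8605376) = 1.36.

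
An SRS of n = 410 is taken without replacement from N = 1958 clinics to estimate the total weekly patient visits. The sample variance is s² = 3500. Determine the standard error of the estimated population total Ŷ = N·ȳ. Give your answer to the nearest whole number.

Var(Ŷ) = N²·Var(ȳ) = N²·(1 − n/N)·s²/n.
f = 410/1958 = 0.20939734; Var(ȳ) = 0.79060266·3500/410 = 6.7490471.
Var(Ŷ) = 1958² · 6.7490471 = 2.5874254 × 10^7.
SE(Ŷ) = √(2.5874254 × 10^7) = 5087.

5087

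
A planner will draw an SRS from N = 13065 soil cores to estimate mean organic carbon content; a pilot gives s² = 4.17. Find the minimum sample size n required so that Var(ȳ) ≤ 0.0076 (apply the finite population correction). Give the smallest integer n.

527

Without fpc, n₀ = s²/D = 4.17/0.0076 = 548.6842.
With fpc, (1 − n/N)·s²/n ≤ D requires n ≥ n₀/(1 + n₀/N) = 548.6842/(1 + 548.6842/13065) = 526.5701.
Rounding up, n = 527.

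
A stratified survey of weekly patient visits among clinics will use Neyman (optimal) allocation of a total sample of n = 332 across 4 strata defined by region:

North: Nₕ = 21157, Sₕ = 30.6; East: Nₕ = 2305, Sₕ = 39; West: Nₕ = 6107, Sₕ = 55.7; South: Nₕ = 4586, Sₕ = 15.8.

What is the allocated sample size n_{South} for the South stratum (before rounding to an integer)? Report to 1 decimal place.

Neyman allocation: nₕ = n·NₕSₕ / Σⱼ NⱼSⱼ.
Σ NⱼSⱼ = 21157·30.6 + 2305·39 + 6107·55.7 + 4586·15.8 = 1.1499179 × 10^6.
n_{South} = 332·4586·15.8 / (1.1499179 × 10^6) = 20.9.

20.9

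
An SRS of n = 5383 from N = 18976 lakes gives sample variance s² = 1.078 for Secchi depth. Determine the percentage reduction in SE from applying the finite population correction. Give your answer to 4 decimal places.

15.3640

f = n/N = 5383/18976 = 0.28367411.
SE_no-fpc = √(s²/n) = 0.014151328; SE_fpc = √((1−f)s²/n) = 0.011977123.
Ratio = √(1−f) = 0.84636038. Reduction = 100·(1 − 0.84636038) = 15.3640%.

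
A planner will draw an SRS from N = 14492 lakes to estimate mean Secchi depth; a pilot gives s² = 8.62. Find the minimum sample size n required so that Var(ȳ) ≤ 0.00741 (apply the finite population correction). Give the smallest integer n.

Without fpc, n₀ = s²/D = 8.62/0.00741 = 1163.2928.
With fpc, (1 − n/N)·s²/n ≤ D requires n ≥ n₀/(1 + n₀/N) = 1163.2928/(1 + 1163.2928/14492) = 1076.8524.
Rounding up, n = 1077.

1077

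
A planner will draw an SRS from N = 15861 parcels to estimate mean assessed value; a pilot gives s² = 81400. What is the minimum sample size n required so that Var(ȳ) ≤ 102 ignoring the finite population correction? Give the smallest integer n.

Without fpc, n₀ = s²/D = 81400/102 = 798.0392.
Rounding up, n = 799.

799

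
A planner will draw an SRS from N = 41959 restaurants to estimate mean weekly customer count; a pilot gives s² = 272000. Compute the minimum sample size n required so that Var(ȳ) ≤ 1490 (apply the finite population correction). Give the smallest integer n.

182

Without fpc, n₀ = s²/D = 272000/1490 = 182.5503.
With fpc, (1 − n/N)·s²/n ≤ D requires n ≥ n₀/(1 + n₀/N) = 182.5503/(1 + 182.5503/41959) = 181.7595.
Rounding up, n = 182.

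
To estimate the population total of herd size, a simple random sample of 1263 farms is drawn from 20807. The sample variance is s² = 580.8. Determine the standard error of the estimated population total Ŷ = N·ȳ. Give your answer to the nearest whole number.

13675

Var(Ŷ) = N²·Var(ȳ) = N²·(1 − n/N)·s²/n.
f = 1263/20807 = 0.06070073; Var(ȳ) = 0.93929927·580.8/1263 = 0.4319438.
Var(Ŷ) = 20807² · 0.4319438 = 1.8700197 × 10^8.
SE(Ŷ) = √(1.8700197 × 10^8) = 13675.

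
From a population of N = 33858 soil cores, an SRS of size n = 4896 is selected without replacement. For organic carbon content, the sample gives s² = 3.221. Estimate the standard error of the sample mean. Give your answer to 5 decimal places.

0.02372

Under SRS without replacement, Var(ȳ) = (1 − f)·s²/n with f = n/N = 4896/33858 = 0.14460393.
Var(ȳ) = (1 − 0.14460393)·3.221/4896 = 0.85539607·6.5788399 × 10^-4 = 5.6275137 × 10^-4.
SE(ȳ) = √(5.6275137 × 10^-4) = 0.02372.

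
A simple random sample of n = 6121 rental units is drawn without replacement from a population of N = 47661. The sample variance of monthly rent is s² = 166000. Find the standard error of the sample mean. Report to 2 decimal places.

Under SRS without replacement, Var(ȳ) = (1 − f)·s²/n with f = n/N = 6121/47661 = 0.12842786.
Var(ȳ) = (1 − 0.12842786)·166000/6121 = 0.87157214·27.119752 = 23.63682.
SE(ȳ) = √(23.63682) = 4.86.

4.86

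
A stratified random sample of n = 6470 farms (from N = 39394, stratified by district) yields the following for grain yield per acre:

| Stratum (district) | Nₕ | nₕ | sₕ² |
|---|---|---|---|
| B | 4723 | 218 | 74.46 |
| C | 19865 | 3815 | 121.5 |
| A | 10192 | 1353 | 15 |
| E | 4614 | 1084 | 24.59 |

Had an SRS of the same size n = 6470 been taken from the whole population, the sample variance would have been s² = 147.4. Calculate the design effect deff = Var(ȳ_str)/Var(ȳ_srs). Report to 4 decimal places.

Var(ȳ_str) = Σ Wₕ²(1−fₕ)sₕ²/nₕ with Wₕ = Nₕ/39394:
  B: (4723/39394)²·(1−218/4723)·74.46/218 = 0.0046829457
  C: (19865/39394)²·(1−3815/19865)·121.5/3815 = 0.0065431244
  A: (10192/39394)²·(1−1353/10192)·15/1353 = 6.4357009 × 10^-4
  E: (4614/39394)²·(1−1084/4614)·24.59/1084 = 2.3807916 × 10^-4
  → Var(ȳ_str) = 0.012107719.
Var(ȳ_srs) = (1 − 6470/39394)·147.4/6470 = 0.019040385.
deff = 0.012107719 / 0.019040385 = 0.6359.

0.6359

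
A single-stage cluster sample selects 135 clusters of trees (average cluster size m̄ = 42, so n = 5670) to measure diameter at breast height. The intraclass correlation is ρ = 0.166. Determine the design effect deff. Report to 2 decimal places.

7.81

deff = 1 + (42 − 1)·0.166 = 1 + 6.806 = 7.806.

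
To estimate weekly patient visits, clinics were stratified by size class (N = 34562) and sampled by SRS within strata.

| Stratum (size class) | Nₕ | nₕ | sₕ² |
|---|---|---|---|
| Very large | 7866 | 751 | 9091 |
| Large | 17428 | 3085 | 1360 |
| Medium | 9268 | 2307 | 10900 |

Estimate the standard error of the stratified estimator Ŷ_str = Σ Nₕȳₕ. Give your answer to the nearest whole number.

33053

Var(Ŷ_str) = Σₕ Nₕ²(1 − fₕ)sₕ²/nₕ.
Very large: 7866²·(1 − 751/7866)·9091/751 = 6.7748638 × 10^8.
Large: 17428²·(1 − 3085/17428)·1360/3085 = 1.1019739 × 10^8.
Medium: 9268²·(1 − 2307/9268)·10900/2307 = 3.0481516 × 10^8.
Sum = 1.0924989 × 10^9.
SE = √(1.0924989 × 10^9) = 33053.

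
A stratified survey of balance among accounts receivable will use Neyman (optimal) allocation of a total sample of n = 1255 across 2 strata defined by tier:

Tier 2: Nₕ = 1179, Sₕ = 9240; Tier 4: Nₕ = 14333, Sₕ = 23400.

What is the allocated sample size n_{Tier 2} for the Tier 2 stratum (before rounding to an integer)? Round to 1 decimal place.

Neyman allocation: nₕ = n·NₕSₕ / Σⱼ NⱼSⱼ.
Σ NⱼSⱼ = 1179·9240 + 14333·23400 = 3.4628616 × 10^8.
n_{Tier 2} = 1255·1179·9240 / (3.4628616 × 10^8) = 39.5.

39.5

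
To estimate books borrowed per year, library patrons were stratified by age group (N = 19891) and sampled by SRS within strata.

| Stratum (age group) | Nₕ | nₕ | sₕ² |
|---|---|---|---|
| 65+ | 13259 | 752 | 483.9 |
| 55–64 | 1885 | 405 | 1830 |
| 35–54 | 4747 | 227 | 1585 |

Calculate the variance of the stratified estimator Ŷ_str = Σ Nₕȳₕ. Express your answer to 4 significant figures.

2.691 × 10^8

Var(Ŷ_str) = Σₕ Nₕ²(1 − fₕ)sₕ²/nₕ.
65+: 13259²·(1 − 752/13259)·483.9/752 = 1.0670916 × 10^8.
55–64: 1885²·(1 − 405/1885)·1830/405 = 1.2605763 × 10^7.
35–54: 4747²·(1 − 227/4747)·1585/227 = 1.4981699 × 10^8.
Sum = 2.6913191 × 10^8.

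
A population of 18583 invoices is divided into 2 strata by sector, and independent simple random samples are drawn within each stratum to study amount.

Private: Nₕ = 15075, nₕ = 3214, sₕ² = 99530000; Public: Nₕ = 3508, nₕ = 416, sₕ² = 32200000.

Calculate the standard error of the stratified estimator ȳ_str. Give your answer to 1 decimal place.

135.9

Var(ȳ_str) = Σₕ Wₕ²(1 − fₕ)sₕ²/nₕ with Wₕ = Nₕ/N, N = 18583.
Private: Wₕ = 0.81122531; term = 0.81122531²·(1 − 0.21320066)·99530000/3214 = 16034.488.
Public: Wₕ = 0.18877469; term = 0.18877469²·(1 − 0.11858609)·32200000/416 = 2431.2519.
Sum = 18465.74.
SE = √(18465.74) = 135.9.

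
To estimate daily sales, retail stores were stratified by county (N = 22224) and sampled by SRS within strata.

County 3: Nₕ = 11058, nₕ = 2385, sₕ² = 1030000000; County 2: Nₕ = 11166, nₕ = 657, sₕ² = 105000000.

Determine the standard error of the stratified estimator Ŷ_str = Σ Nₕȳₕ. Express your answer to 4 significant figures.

Var(Ŷ_str) = Σₕ Nₕ²(1 − fₕ)sₕ²/nₕ.
County 3: 11058²·(1 − 2385/11058)·1030000000/2385 = 4.1418539 × 10^13.
County 2: 11166²·(1 − 657/11166)·105000000/657 = 1.8753526 × 10^13.
Sum = 6.0172065 × 10^13.
SE = √(6.0172065 × 10^13) = 7.757 × 10^6.

7.757 × 10^6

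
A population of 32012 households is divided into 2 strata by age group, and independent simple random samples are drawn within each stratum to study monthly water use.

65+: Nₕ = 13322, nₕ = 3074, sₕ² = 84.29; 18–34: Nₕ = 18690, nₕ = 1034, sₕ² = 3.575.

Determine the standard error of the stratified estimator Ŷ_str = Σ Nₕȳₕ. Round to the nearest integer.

Var(Ŷ_str) = Σₕ Nₕ²(1 − fₕ)sₕ²/nₕ.
65+: 13322²·(1 − 3074/13322)·84.29/3074 = 3.743525 × 10^6.
18–34: 18690²·(1 − 1034/18690)·3.575/1034 = 1.1409251 × 10^6.
Sum = 4.8844501 × 10^6.
SE = √(4.8844501 × 10^6) = 2210.

2210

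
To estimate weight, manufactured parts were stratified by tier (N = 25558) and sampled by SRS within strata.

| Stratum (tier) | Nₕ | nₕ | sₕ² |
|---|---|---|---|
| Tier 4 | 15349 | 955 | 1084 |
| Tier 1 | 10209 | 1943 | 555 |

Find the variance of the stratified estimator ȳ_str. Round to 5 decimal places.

0.42082

Var(ȳ_str) = Σₕ Wₕ²(1 − fₕ)sₕ²/nₕ with Wₕ = Nₕ/N, N = 25558.
Tier 4: Wₕ = 0.60055560; term = 0.60055560²·(1 − 0.06221904)·1084/955 = 0.38391384.
Tier 1: Wₕ = 0.39944440; term = 0.39944440²·(1 − 0.19032226)·555/1943 = 0.036901588.
Sum = 0.42081543.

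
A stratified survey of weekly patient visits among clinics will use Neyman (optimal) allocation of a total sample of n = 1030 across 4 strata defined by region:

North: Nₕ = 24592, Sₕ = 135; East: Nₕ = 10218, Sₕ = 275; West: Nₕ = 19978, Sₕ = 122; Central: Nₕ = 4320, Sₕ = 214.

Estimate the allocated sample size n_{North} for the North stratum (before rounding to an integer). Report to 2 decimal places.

360.27

Neyman allocation: nₕ = n·NₕSₕ / Σⱼ NⱼSⱼ.
Σ NⱼSⱼ = 24592·135 + 10218·275 + 19978·122 + 4320·214 = 9.491666 × 10^6.
n_{North} = 1030·24592·135 / (9.491666 × 10^6) = 360.27.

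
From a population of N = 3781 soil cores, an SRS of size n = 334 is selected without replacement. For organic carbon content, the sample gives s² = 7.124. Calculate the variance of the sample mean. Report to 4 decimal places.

Under SRS without replacement, Var(ȳ) = (1 − f)·s²/n with f = n/N = 334/3781 = 0.08833642.
Var(ȳ) = (1 − 0.08833642)·7.124/334 = 0.91166358·0.021329341 = 0.019445184.

0.0194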